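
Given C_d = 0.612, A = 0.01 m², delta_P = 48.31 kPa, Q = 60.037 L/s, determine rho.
Formula: Q = C_d A \sqrt{\frac{2 \Delta P}{\rho}}
Substituting knowns: 60.037 = 0.612·0.01·√(2·(48.31·1000)/rho)·1000
Solving for rho: rho = 2·(48.31·1000)/((60.037/1000)/(0.612·0.01))² = 1004 kg/m³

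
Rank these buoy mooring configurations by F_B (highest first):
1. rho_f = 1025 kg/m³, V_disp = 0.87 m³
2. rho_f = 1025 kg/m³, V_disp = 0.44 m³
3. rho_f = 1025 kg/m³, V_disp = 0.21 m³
Case 1: F_B = 8748 N
Case 2: F_B = 4424 N
Case 3: F_B = 2112 N
Ranking (highest first): 1, 2, 3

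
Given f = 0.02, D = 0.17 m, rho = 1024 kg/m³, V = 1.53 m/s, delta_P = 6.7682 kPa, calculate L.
Formula: \Delta P = f \frac{L}{D} \frac{\rho V^2}{2}
Substituting knowns: 6.7682 = 0.02·(L/0.17)·0.5·1024·1.53²/1000
Solving for L: L = (6.7682·1000)·0.17/(0.02·0.5·1024·1.53²) = 48 m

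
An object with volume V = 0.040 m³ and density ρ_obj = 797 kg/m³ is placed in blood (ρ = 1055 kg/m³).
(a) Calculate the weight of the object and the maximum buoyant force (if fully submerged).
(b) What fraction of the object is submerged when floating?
(a) W=rho_obj*g*V=797*9.81*0.040=312.7 N; F_B(max)=rho*g*V=1055*9.81*0.040=414.0 N
(b) Floating fraction=rho_obj/rho=797/1055=0.755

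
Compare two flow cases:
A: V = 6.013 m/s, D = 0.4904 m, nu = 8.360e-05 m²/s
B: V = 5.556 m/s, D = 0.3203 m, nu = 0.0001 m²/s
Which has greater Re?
Re(A) = 35272, Re(B) = 17796. Answer: A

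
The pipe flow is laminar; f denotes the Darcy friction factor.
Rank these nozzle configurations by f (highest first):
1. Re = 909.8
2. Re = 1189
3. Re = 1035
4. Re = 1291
Case 1: f = 0.07035
Case 2: f = 0.05383
Case 3: f = 0.06184
Case 4: f = 0.04957
Ranking (highest first): 1, 3, 2, 4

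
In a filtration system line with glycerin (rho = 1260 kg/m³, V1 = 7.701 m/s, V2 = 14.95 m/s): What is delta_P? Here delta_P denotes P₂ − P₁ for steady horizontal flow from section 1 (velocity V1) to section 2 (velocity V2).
Formula: \Delta P = \frac{1}{2} \rho (V_1^2 - V_2^2)
delta_P = 0.5·1260·(7.701² − 14.95²)/1000 = -103.4 kPa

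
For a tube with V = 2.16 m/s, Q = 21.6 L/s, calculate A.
Formula: Q = A V
Substituting knowns: 21.6 = A·2.16·1000
Solving for A: A = (21.6/1000)/2.16 = 0.01 m²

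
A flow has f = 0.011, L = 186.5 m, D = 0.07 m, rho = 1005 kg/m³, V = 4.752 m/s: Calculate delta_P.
Formula: \Delta P = f \frac{L}{D} \frac{\rho V^2}{2}
delta_P = 0.011·(186.5/0.07)·0.5·1005·4.752²/1000 = 332.6 kPa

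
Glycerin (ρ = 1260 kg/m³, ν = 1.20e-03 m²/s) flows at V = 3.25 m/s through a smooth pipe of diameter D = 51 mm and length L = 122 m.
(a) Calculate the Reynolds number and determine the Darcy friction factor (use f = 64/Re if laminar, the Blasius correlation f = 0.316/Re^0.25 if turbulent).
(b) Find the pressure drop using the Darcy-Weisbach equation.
(a) Re = V·D/ν = 3.25·0.051/1.20e-03 = 138.12 → laminar (Re < 2300); f = 64/Re = 64/138.12 = 0.46337
(b) Darcy-Weisbach: ΔP = f·(L/D)·½ρV²/1000 = 0.46337·(122/0.051)·½·1260·3.25²/1000 = 7376 kPa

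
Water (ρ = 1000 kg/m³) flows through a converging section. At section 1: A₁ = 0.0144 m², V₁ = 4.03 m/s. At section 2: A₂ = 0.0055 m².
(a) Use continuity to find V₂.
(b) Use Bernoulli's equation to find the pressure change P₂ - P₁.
(a) Continuity: A₁V₁=A₂V₂ -> V₂=A₁V₁/A₂=0.0144*4.03/0.0055=10.55 m/s
(b) Bernoulli: P₂-P₁=0.5*rho*(V₁^2-V₂^2)/1000=0.5*1000*(4.03^2-10.55^2)/1000=-47.53 kPa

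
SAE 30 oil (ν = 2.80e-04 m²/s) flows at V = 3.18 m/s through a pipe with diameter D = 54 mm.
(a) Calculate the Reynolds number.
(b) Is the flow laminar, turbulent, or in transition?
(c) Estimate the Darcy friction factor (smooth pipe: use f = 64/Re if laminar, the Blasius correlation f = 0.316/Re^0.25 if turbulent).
(a) Re = V·D/ν = 3.18·0.054/2.80e-04 = 613.29
(b) Flow regime: laminar (Re < 2300)
(c) Friction factor: f = 64/Re = 64/613.29 = 0.1044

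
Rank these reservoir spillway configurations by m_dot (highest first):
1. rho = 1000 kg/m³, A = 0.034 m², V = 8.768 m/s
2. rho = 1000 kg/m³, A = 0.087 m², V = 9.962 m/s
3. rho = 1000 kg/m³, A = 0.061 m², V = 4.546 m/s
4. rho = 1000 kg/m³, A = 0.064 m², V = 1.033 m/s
Case 1: m_dot = 298.1 kg/s
Case 2: m_dot = 866.7 kg/s
Case 3: m_dot = 277.3 kg/s
Case 4: m_dot = 66.11 kg/s
Ranking (highest first): 2, 1, 3, 4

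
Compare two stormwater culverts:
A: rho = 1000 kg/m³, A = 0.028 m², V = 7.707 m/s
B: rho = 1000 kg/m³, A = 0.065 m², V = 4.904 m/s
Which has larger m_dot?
m_dot(A) = 215.8 kg/s, m_dot(B) = 318.8 kg/s. Answer: B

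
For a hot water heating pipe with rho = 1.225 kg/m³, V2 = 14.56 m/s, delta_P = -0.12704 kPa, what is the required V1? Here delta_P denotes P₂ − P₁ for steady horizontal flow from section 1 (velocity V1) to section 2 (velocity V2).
Formula: \Delta P = \frac{1}{2} \rho (V_1^2 - V_2^2)
Substituting knowns: -0.12704 = 0.5·1.225·(V1² − 14.56²)/1000
Solving for V1: V1 = √(14.56² + 2·(-0.12704·1000)/1.225) = 2.14 m/s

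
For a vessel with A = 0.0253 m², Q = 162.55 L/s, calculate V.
Formula: Q = A V
Substituting knowns: 162.55 = 0.0253·V·1000
Solving for V: V = (162.55/1000)/0.0253 = 6.425 m/s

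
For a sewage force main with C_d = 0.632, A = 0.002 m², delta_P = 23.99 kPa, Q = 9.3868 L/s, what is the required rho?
Formula: Q = C_d A \sqrt{\frac{2 \Delta P}{\rho}}
Substituting knowns: 9.3868 = 0.632·0.002·√(2·(23.99·1000)/rho)·1000
Solving for rho: rho = 2·(23.99·1000)/((9.3868/1000)/(0.632·0.002))² = 870 kg/m³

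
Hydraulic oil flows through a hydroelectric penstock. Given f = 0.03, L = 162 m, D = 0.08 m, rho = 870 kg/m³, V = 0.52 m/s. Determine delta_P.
Formula: \Delta P = f \frac{L}{D} \frac{\rho V^2}{2}
delta_P = 0.03·(162/0.08)·0.5·870·0.52²/1000 = 7.146 kPa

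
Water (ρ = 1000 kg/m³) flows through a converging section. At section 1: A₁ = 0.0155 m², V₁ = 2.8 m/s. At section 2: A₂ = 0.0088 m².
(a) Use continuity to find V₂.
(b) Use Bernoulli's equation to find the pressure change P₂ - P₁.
(a) Continuity: A₁V₁=A₂V₂ -> V₂=A₁V₁/A₂=0.0155*2.8/0.0088=4.93 m/s
(b) Bernoulli: P₂-P₁=0.5*rho*(V₁^2-V₂^2)/1000=0.5*1000*(2.8^2-4.93^2)/1000=-8.232 kPa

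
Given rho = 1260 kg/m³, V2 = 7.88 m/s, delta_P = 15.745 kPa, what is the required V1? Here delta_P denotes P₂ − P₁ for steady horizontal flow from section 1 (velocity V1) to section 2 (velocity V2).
Formula: \Delta P = \frac{1}{2} \rho (V_1^2 - V_2^2)
Substituting knowns: 15.745 = 0.5·1260·(V1² − 7.88²)/1000
Solving for V1: V1 = √(7.88² + 2·(15.745·1000)/1260) = 9.332 m/s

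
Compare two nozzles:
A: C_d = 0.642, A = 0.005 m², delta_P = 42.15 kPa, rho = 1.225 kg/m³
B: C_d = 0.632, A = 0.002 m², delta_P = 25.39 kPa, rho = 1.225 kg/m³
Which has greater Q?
Q(A) = 842.1 L/s, Q(B) = 257.4 L/s. Answer: A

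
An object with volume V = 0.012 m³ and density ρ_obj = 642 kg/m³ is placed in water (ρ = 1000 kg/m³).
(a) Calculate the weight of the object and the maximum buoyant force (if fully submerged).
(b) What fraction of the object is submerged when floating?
(a) W=rho_obj*g*V=642*9.81*0.012=75.6 N; F_B(max)=rho*g*V=1000*9.81*0.012=117.7 N
(b) Floating fraction=rho_obj/rho=642/1000=0.642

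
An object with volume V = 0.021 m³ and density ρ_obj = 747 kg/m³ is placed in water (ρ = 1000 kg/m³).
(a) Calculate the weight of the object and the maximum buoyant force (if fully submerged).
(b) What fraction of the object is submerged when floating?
(a) W=rho_obj*g*V=747*9.81*0.021=153.9 N; F_B(max)=rho*g*V=1000*9.81*0.021=206.0 N
(b) Floating fraction=rho_obj/rho=747/1000=0.747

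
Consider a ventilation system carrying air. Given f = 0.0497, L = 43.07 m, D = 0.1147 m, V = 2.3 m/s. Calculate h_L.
Formula: h_L = f \frac{L}{D} \frac{V^2}{2g}
h_L = 0.0497·(43.07/0.1147)·2.3²/(2·9.81) = 5.032 m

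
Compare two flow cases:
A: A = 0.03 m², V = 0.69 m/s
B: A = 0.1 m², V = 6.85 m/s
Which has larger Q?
Q(A) = 20.7 L/s, Q(B) = 685 L/s. Answer: B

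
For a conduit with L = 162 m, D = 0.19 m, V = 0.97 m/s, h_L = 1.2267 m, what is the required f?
Formula: h_L = f \frac{L}{D} \frac{V^2}{2g}
Substituting knowns: 1.2267 = f·(162/0.19)·0.97²/(2·9.81)
Solving for f: f = 1.2267·2·9.81/((162/0.19)·0.97²) = 0.03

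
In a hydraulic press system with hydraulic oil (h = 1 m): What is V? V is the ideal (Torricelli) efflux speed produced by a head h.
Formula: V = \sqrt{2 g h}
V = √(2·9.81·1) = 4.429 m/s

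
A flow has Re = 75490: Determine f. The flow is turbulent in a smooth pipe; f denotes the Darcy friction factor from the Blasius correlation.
Formula: f = \frac{0.316}{Re^{0.25}}
f = 0.316/75490^0.25 = 0.01906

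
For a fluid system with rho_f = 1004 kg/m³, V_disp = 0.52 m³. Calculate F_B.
Formula: F_B = \rho_f g V_{disp}
F_B = 1004·9.81·0.52 = 5122 N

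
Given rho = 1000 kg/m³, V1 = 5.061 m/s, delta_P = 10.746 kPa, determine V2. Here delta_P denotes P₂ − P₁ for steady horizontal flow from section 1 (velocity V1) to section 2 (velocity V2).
Formula: \Delta P = \frac{1}{2} \rho (V_1^2 - V_2^2)
Substituting knowns: 10.746 = 0.5·1000·(5.061² − V2²)/1000
Solving for V2: V2 = √(5.061² − 2·(10.746·1000)/1000) = 2.03 m/s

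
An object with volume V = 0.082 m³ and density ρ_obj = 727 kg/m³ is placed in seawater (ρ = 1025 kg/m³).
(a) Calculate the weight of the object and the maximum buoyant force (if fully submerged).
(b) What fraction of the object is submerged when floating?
(a) W=rho_obj*g*V=727*9.81*0.082=584.8 N; F_B(max)=rho*g*V=1025*9.81*0.082=824.5 N
(b) Floating fraction=rho_obj/rho=727/1025=0.709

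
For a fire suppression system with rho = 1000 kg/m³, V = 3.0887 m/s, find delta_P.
Formula: V = \sqrt{\frac{2 \Delta P}{\rho}}
Substituting knowns: 3.0887 = √(2·(delta_P·1000)/1000)
Solving for delta_P: delta_P = 3.0887²·1000/2/1000 = 4.77 kPa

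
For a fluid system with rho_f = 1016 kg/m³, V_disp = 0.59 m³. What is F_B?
Formula: F_B = \rho_f g V_{disp}
F_B = 1016·9.81·0.59 = 5881 N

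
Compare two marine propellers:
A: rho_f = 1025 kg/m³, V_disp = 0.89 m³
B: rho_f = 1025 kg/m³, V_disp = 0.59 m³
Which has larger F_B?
F_B(A) = 8949 N, F_B(B) = 5933 N. Answer: A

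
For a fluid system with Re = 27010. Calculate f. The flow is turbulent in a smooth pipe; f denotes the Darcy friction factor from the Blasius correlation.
Formula: f = \frac{0.316}{Re^{0.25}}
f = 0.316/27010^0.25 = 0.02465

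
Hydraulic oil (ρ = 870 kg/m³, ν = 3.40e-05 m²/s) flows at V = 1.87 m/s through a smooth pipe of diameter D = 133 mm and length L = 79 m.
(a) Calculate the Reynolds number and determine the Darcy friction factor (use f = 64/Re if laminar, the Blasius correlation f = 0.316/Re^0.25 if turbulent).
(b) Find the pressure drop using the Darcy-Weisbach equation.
(a) Re = V·D/ν = 1.87·0.133/3.40e-05 = 7315 → turbulent (Re > 4000); f = 0.316/Re^0.25 = 0.316/7315^0.25 = 0.034169
(b) Darcy-Weisbach: ΔP = f·(L/D)·½ρV²/1000 = 0.034169·(79/0.133)·½·870·1.87²/1000 = 30.87 kPa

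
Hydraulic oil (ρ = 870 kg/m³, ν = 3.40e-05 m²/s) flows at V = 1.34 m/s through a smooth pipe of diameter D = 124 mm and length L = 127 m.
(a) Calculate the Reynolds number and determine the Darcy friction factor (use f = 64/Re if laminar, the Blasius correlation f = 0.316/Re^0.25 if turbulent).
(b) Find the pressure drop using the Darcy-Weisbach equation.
(a) Re = V·D/ν = 1.34·0.124/3.40e-05 = 4887.1 → turbulent (Re > 4000); f = 0.316/Re^0.25 = 0.316/4887.1^0.25 = 0.037794
(b) Darcy-Weisbach: ΔP = f·(L/D)·½ρV²/1000 = 0.037794·(127/0.124)·½·870·1.34²/1000 = 30.23 kPa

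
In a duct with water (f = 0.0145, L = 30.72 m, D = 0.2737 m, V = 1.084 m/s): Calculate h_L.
Formula: h_L = f \frac{L}{D} \frac{V^2}{2g}
h_L = 0.0145·(30.72/0.2737)·1.084²/(2·9.81) = 0.09747 m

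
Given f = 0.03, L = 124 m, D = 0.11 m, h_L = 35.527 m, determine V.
Formula: h_L = f \frac{L}{D} \frac{V^2}{2g}
Substituting knowns: 35.527 = 0.03·(124/0.11)·V²/(2·9.81)
Solving for V: V = √(35.527·2·9.81/(0.03·(124/0.11))) = 4.54 m/s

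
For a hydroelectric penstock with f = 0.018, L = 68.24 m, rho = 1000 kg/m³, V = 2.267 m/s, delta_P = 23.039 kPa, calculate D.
Formula: \Delta P = f \frac{L}{D} \frac{\rho V^2}{2}
Substituting knowns: 23.039 = 0.018·(68.24/D)·0.5·1000·2.267²/1000
Solving for D: D = 0.018·68.24·0.5·1000·2.267²/(23.039·1000) = 0.137 m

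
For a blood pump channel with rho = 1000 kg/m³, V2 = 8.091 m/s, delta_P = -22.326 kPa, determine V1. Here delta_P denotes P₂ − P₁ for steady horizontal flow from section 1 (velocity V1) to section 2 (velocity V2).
Formula: \Delta P = \frac{1}{2} \rho (V_1^2 - V_2^2)
Substituting knowns: -22.326 = 0.5·1000·(V1² − 8.091²)/1000
Solving for V1: V1 = √(8.091² + 2·(-22.326·1000)/1000) = 4.562 m/s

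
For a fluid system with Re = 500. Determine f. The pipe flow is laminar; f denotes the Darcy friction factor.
Formula: f = \frac{64}{Re}
f = 64/500 = 0.128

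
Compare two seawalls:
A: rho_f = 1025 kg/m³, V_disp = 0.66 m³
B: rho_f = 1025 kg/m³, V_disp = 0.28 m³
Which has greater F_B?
F_B(A) = 6636 N, F_B(B) = 2815 N. Answer: A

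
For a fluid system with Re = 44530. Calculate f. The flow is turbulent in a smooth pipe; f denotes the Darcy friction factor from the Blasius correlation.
Formula: f = \frac{0.316}{Re^{0.25}}
f = 0.316/44530^0.25 = 0.02175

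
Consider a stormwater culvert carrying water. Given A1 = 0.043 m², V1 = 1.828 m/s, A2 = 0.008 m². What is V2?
Formula: V_2 = \frac{A_1 V_1}{A_2}
V2 = 0.043·1.828/0.008 = 9.825 m/s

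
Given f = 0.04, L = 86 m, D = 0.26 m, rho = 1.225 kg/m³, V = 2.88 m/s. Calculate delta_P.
Formula: \Delta P = f \frac{L}{D} \frac{\rho V^2}{2}
delta_P = 0.04·(86/0.26)·0.5·1.225·2.88²/1000 = 0.06722 kPa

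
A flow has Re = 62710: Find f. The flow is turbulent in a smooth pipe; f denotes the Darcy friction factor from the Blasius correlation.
Formula: f = \frac{0.316}{Re^{0.25}}
f = 0.316/62710^0.25 = 0.01997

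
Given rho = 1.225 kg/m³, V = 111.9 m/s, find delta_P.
Formula: V = \sqrt{\frac{2 \Delta P}{\rho}}
Substituting knowns: 111.9 = √(2·(delta_P·1000)/1.225)
Solving for delta_P: delta_P = 111.9²·1.225/2/1000 = 7.669 kPa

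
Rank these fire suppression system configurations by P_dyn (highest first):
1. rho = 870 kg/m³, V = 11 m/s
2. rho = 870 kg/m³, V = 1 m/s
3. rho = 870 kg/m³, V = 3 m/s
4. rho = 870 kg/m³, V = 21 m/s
Case 1: P_dyn = 52.63 kPa
Case 2: P_dyn = 0.435 kPa
Case 3: P_dyn = 3.915 kPa
Case 4: P_dyn = 191.8 kPa
Ranking (highest first): 4, 1, 3, 2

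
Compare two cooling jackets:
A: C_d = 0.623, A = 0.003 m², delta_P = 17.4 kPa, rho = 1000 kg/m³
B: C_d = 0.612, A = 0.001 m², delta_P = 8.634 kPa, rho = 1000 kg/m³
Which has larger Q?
Q(A) = 11.03 L/s, Q(B) = 2.543 L/s. Answer: A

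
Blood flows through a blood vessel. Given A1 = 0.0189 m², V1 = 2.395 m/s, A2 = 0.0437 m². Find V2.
Formula: V_2 = \frac{A_1 V_1}{A_2}
V2 = 0.0189·2.395/0.0437 = 1.036 m/s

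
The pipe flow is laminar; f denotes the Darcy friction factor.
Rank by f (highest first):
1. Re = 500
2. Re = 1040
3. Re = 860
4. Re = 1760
Case 1: f = 0.128
Case 2: f = 0.06154
Case 3: f = 0.07442
Case 4: f = 0.03636
Ranking (highest first): 1, 3, 2, 4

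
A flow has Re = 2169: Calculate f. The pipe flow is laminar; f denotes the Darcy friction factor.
Formula: f = \frac{64}{Re}
f = 64/2169 = 0.02951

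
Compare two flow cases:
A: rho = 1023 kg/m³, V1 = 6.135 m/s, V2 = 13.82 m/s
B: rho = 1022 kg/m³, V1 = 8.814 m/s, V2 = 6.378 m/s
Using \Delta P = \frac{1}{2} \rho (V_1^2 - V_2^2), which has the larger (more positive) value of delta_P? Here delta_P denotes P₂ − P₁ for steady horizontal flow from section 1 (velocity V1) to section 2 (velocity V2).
delta_P(A) = -78.44 kPa, delta_P(B) = 18.91 kPa. Answer: B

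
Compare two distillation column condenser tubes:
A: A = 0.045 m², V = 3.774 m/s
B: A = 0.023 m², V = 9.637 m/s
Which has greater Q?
Q(A) = 169.8 L/s, Q(B) = 221.7 L/s. Answer: B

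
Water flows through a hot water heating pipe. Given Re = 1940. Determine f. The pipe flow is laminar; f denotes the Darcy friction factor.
Formula: f = \frac{64}{Re}
f = 64/1940 = 0.03299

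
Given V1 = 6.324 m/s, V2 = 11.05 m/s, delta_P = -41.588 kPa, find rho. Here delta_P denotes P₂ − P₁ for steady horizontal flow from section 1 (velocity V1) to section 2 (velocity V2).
Formula: \Delta P = \frac{1}{2} \rho (V_1^2 - V_2^2)
Substituting knowns: -41.588 = 0.5·rho·(6.324² − 11.05²)/1000
Solving for rho: rho = 2·(-41.588·1000)/(6.324² − 11.05²) = 1013 kg/m³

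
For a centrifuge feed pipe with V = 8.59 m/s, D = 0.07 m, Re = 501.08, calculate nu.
Formula: Re = \frac{V D}{\nu}
Substituting knowns: 501.08 = 8.59·0.07/nu
Solving for nu: nu = 8.59·0.07/501.08 = 0.0012 m²/s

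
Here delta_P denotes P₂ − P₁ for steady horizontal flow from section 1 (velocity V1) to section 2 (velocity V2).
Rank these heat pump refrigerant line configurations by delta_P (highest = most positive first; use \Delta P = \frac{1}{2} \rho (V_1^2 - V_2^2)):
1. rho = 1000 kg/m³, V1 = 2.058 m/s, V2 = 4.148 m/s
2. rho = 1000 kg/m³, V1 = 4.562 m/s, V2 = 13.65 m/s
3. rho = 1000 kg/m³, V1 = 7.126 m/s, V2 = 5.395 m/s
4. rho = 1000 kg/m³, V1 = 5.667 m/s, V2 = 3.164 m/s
Case 1: delta_P = -6.485 kPa
Case 2: delta_P = -82.76 kPa
Case 3: delta_P = 10.84 kPa
Case 4: delta_P = 11.05 kPa
Ranking (highest first): 4, 3, 1, 2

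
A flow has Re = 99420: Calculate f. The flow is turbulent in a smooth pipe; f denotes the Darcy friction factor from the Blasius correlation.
Formula: f = \frac{0.316}{Re^{0.25}}
f = 0.316/99420^0.25 = 0.0178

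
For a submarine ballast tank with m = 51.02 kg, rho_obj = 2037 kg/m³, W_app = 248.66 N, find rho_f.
Formula: W_{app} = mg\left(1 - \frac{\rho_f}{\rho_{obj}}\right)
Substituting knowns: 248.66 = 51.02·9.81·(1 − rho_f/2037)
Solving for rho_f: rho_f = 2037·(1 − 248.66/(51.02·9.81)) = 1025 kg/m³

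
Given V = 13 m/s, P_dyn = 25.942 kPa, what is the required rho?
Formula: P_{dyn} = \frac{1}{2} \rho V^2
Substituting knowns: 25.942 = 0.5·rho·13²/1000
Solving for rho: rho = 2·(25.942·1000)/13² = 307 kg/m³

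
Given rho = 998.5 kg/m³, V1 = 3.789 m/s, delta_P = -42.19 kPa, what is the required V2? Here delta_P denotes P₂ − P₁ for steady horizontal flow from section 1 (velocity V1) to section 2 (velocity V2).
Formula: \Delta P = \frac{1}{2} \rho (V_1^2 - V_2^2)
Substituting knowns: -42.19 = 0.5·998.5·(3.789² − V2²)/1000
Solving for V2: V2 = √(3.789² − 2·(-42.19·1000)/998.5) = 9.943 m/s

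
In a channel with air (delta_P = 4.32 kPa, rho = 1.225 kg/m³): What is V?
Formula: V = \sqrt{\frac{2 \Delta P}{\rho}}
V = √(2·(4.32·1000)/1.225) = 83.98 m/s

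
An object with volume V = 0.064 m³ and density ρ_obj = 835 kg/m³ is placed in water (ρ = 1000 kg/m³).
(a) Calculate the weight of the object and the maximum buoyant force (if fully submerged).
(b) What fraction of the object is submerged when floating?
(a) W=rho_obj*g*V=835*9.81*0.064=524.2 N; F_B(max)=rho*g*V=1000*9.81*0.064=627.8 N
(b) Floating fraction=rho_obj/rho=835/1000=0.835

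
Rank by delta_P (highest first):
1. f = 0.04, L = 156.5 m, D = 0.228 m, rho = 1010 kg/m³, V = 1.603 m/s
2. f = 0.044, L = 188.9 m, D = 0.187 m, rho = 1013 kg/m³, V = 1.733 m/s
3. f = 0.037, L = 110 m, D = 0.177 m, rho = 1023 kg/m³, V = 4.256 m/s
Case 1: delta_P = 35.63 kPa
Case 2: delta_P = 67.61 kPa
Case 3: delta_P = 213 kPa
Ranking (highest first): 3, 2, 1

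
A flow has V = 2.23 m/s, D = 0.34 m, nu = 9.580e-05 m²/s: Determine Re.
Formula: Re = \frac{V D}{\nu}
Re = 2.23·0.34/9.580e-05 = 7914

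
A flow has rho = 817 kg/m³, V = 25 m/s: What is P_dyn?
Formula: P_{dyn} = \frac{1}{2} \rho V^2
P_dyn = 0.5·817·25²/1000 = 255.3 kPa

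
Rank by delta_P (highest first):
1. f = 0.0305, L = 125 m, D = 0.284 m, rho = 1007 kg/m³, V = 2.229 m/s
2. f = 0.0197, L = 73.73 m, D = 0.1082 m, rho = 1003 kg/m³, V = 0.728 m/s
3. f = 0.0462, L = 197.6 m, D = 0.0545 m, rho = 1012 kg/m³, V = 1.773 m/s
Case 1: delta_P = 33.58 kPa
Case 2: delta_P = 3.568 kPa
Case 3: delta_P = 266.4 kPa
Ranking (highest first): 3, 1, 2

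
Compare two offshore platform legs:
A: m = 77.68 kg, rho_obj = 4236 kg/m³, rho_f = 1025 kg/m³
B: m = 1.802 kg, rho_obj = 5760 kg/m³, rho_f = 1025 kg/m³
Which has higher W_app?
W_app(A) = 577.6 N, W_app(B) = 14.53 N. Answer: A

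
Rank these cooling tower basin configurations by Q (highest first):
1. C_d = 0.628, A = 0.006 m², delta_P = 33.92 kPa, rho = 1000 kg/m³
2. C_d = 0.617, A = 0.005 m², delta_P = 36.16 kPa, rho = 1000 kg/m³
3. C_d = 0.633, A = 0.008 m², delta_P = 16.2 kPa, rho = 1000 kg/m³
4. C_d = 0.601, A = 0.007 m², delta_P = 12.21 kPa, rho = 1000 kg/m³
Case 1: Q = 31.04 L/s
Case 2: Q = 26.24 L/s
Case 3: Q = 28.82 L/s
Case 4: Q = 20.79 L/s
Ranking (highest first): 1, 3, 2, 4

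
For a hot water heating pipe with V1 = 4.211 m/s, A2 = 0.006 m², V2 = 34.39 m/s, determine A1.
Formula: V_2 = \frac{A_1 V_1}{A_2}
Substituting knowns: 34.39 = A1·4.211/0.006
Solving for A1: A1 = 34.39·0.006/4.211 = 0.049 m²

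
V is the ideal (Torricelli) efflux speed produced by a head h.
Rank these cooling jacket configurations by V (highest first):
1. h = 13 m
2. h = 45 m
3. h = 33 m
Case 1: V = 15.97 m/s
Case 2: V = 29.71 m/s
Case 3: V = 25.45 m/s
Ranking (highest first): 2, 3, 1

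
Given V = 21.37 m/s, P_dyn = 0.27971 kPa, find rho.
Formula: P_{dyn} = \frac{1}{2} \rho V^2
Substituting knowns: 0.27971 = 0.5·rho·21.37²/1000
Solving for rho: rho = 2·(0.27971·1000)/21.37² = 1.225 kg/m³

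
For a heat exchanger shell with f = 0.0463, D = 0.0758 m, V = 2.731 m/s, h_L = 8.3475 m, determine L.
Formula: h_L = f \frac{L}{D} \frac{V^2}{2g}
Substituting knowns: 8.3475 = 0.0463·(L/0.0758)·2.731²/(2·9.81)
Solving for L: L = 8.3475·2·9.81·0.0758/(0.0463·2.731²) = 35.95 m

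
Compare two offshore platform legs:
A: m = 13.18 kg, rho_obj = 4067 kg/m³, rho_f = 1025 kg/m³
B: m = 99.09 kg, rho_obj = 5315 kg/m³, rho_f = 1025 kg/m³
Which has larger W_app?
W_app(A) = 96.71 N, W_app(B) = 784.6 N. Answer: B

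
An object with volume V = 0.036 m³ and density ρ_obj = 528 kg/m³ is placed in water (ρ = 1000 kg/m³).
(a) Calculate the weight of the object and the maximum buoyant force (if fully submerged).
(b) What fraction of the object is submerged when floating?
(a) W=rho_obj*g*V=528*9.81*0.036=186.5 N; F_B(max)=rho*g*V=1000*9.81*0.036=353.2 N
(b) Floating fraction=rho_obj/rho=528/1000=0.528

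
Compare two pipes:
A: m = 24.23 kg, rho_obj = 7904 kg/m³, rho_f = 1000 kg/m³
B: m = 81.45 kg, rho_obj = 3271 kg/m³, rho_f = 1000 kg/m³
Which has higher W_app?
W_app(A) = 207.6 N, W_app(B) = 554.7 N. Answer: B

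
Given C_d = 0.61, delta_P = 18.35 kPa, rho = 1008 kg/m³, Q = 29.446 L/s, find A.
Formula: Q = C_d A \sqrt{\frac{2 \Delta P}{\rho}}
Substituting knowns: 29.446 = 0.61·A·√(2·(18.35·1000)/1008)·1000
Solving for A: A = (29.446/1000)/(0.61·√(2·(18.35·1000)/1008)) = 0.008 m²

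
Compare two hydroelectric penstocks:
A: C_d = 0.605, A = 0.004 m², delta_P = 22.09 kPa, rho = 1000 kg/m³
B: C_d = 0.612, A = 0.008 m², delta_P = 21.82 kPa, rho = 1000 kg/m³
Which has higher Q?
Q(A) = 16.09 L/s, Q(B) = 32.34 L/s. Answer: B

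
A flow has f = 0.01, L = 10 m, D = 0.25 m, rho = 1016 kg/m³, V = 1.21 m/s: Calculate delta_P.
Formula: \Delta P = f \frac{L}{D} \frac{\rho V^2}{2}
delta_P = 0.01·(10/0.25)·0.5·1016·1.21²/1000 = 0.2975 kPa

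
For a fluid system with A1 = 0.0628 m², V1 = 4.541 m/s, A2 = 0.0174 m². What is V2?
Formula: V_2 = \frac{A_1 V_1}{A_2}
V2 = 0.0628·4.541/0.0174 = 16.39 m/s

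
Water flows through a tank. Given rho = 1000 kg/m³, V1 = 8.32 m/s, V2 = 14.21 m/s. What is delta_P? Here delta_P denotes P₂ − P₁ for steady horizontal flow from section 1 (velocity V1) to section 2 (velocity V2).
Formula: \Delta P = \frac{1}{2} \rho (V_1^2 - V_2^2)
delta_P = 0.5·1000·(8.32² − 14.21²)/1000 = -66.35 kPa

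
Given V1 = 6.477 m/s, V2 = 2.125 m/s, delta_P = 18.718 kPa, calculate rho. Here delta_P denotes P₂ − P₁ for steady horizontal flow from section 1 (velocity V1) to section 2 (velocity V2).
Formula: \Delta P = \frac{1}{2} \rho (V_1^2 - V_2^2)
Substituting knowns: 18.718 = 0.5·rho·(6.477² − 2.125²)/1000
Solving for rho: rho = 2·(18.718·1000)/(6.477² − 2.125²) = 1000 kg/m³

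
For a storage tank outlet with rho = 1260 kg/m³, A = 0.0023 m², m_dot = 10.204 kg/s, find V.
Formula: \dot{m} = \rho A V
Substituting knowns: 10.204 = 1260·0.0023·V
Solving for V: V = 10.204/(1260·0.0023) = 3.521 m/s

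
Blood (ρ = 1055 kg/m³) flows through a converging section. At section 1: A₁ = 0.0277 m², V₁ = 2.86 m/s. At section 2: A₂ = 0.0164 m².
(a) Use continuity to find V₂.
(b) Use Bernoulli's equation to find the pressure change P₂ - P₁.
(a) Continuity: A₁V₁=A₂V₂ -> V₂=A₁V₁/A₂=0.0277*2.86/0.0164=4.83 m/s
(b) Bernoulli: P₂-P₁=0.5*rho*(V₁^2-V₂^2)/1000=0.5*1055*(2.86^2-4.83^2)/1000=-7.991 kPa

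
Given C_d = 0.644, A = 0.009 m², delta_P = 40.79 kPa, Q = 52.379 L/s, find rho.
Formula: Q = C_d A \sqrt{\frac{2 \Delta P}{\rho}}
Substituting knowns: 52.379 = 0.644·0.009·√(2·(40.79·1000)/rho)·1000
Solving for rho: rho = 2·(40.79·1000)/((52.379/1000)/(0.644·0.009))² = 998.9 kg/m³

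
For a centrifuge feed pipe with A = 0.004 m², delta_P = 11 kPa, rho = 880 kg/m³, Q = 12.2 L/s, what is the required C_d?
Formula: Q = C_d A \sqrt{\frac{2 \Delta P}{\rho}}
Substituting knowns: 12.2 = C_d·0.004·√(2·(11·1000)/880)·1000
Solving for C_d: C_d = (12.2/1000)/(0.004·√(2·(11·1000)/880)) = 0.61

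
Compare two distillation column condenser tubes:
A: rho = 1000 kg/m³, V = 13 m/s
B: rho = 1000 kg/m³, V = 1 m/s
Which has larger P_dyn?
P_dyn(A) = 84.5 kPa, P_dyn(B) = 0.5 kPa. Answer: A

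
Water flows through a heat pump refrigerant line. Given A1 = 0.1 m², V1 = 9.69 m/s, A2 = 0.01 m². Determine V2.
Formula: V_2 = \frac{A_1 V_1}{A_2}
V2 = 0.1·9.69/0.01 = 96.9 m/s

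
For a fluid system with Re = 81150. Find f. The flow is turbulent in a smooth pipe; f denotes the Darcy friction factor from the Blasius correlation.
Formula: f = \frac{0.316}{Re^{0.25}}
f = 0.316/81150^0.25 = 0.01872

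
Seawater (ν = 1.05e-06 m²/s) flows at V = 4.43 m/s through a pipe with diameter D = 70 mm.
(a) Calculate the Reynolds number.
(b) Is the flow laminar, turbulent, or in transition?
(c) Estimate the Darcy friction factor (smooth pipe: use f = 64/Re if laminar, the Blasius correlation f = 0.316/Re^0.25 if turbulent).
(a) Re = V·D/ν = 4.43·0.07/1.05e-06 = 295330
(b) Flow regime: turbulent (Re > 4000)
(c) Friction factor: f = 0.316/Re^0.25 = 0.316/295330^0.25 = 0.01356 (Blasius is strictly valid for Re ≲ 1e5; used here as the smooth-pipe estimate the problem specifies)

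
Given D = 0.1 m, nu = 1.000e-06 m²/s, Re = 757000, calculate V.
Formula: Re = \frac{V D}{\nu}
Substituting knowns: 757000 = V·0.1/1.000e-06
Solving for V: V = 757000·1.000e-06/0.1 = 7.57 m/s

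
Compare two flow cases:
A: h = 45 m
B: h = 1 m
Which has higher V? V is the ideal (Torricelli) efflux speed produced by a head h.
V(A) = 29.71 m/s, V(B) = 4.429 m/s. Answer: A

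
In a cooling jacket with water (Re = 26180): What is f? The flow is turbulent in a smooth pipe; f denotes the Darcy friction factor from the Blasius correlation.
Formula: f = \frac{0.316}{Re^{0.25}}
f = 0.316/26180^0.25 = 0.02484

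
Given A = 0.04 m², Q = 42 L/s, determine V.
Formula: Q = A V
Substituting knowns: 42 = 0.04·V·1000
Solving for V: V = (42/1000)/0.04 = 1.05 m/s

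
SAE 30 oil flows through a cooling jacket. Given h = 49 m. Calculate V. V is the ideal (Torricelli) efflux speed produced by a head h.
Formula: V = \sqrt{2 g h}
V = √(2·9.81·49) = 31.01 m/s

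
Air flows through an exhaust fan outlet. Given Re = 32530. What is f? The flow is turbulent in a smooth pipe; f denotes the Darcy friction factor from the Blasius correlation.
Formula: f = \frac{0.316}{Re^{0.25}}
f = 0.316/32530^0.25 = 0.02353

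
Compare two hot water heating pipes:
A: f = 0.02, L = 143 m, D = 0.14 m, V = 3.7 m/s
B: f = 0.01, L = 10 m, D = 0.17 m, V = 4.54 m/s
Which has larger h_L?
h_L(A) = 14.25 m, h_L(B) = 0.618 m. Answer: A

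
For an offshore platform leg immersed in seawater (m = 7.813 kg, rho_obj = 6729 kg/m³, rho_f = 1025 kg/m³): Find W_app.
Formula: W_{app} = mg\left(1 - \frac{\rho_f}{\rho_{obj}}\right)
W_app = 7.813·9.81·(1 − 1025/6729) = 64.97 N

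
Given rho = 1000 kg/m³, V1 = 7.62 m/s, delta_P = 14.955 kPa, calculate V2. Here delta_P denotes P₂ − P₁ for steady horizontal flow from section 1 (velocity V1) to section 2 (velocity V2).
Formula: \Delta P = \frac{1}{2} \rho (V_1^2 - V_2^2)
Substituting knowns: 14.955 = 0.5·1000·(7.62² − V2²)/1000
Solving for V2: V2 = √(7.62² − 2·(14.955·1000)/1000) = 5.306 m/s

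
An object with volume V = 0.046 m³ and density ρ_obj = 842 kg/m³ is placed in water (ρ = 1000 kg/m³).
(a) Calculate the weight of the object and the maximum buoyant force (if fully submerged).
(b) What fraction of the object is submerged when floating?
(a) W=rho_obj*g*V=842*9.81*0.046=380.0 N; F_B(max)=rho*g*V=1000*9.81*0.046=451.3 N
(b) Floating fraction=rho_obj/rho=842/1000=0.842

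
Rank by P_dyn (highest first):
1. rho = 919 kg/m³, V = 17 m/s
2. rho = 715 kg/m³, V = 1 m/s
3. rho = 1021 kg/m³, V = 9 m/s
Case 1: P_dyn = 132.8 kPa
Case 2: P_dyn = 0.3575 kPa
Case 3: P_dyn = 41.35 kPa
Ranking (highest first): 1, 3, 2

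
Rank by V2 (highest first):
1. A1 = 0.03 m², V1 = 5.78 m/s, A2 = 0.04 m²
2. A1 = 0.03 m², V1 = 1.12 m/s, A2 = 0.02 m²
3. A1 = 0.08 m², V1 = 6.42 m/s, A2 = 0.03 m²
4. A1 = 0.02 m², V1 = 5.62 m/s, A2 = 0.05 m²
Case 1: V2 = 4.335 m/s
Case 2: V2 = 1.68 m/s
Case 3: V2 = 17.12 m/s
Case 4: V2 = 2.248 m/s
Ranking (highest first): 3, 1, 4, 2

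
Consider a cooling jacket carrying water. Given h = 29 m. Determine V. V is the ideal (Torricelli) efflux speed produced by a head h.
Formula: V = \sqrt{2 g h}
V = √(2·9.81·29) = 23.85 m/s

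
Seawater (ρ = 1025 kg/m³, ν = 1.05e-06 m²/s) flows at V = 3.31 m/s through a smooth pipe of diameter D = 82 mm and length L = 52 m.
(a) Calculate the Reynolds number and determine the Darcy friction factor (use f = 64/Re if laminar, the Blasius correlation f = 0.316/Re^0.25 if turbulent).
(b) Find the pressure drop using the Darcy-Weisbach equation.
(a) Re = V·D/ν = 3.31·0.082/1.05e-06 = 258500 → turbulent (Re > 4000); f = 0.316/Re^0.25 = 0.316/258500^0.25 = 0.014014 (Blasius is strictly valid for Re ≲ 1e5; used here as the smooth-pipe estimate the problem specifies)
(b) Darcy-Weisbach: ΔP = f·(L/D)·½ρV²/1000 = 0.014014·(52/0.082)·½·1025·3.31²/1000 = 49.9 kPa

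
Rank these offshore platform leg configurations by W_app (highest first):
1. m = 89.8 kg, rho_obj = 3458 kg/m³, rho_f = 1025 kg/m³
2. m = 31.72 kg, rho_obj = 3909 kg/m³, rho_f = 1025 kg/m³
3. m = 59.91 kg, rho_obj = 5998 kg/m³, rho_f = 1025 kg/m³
Case 1: W_app = 619.8 N
Case 2: W_app = 229.6 N
Case 3: W_app = 487.3 N
Ranking (highest first): 1, 3, 2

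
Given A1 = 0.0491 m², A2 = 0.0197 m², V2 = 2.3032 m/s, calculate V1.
Formula: V_2 = \frac{A_1 V_1}{A_2}
Substituting knowns: 2.3032 = 0.0491·V1/0.0197
Solving for V1: V1 = 2.3032·0.0197/0.0491 = 0.9241 m/s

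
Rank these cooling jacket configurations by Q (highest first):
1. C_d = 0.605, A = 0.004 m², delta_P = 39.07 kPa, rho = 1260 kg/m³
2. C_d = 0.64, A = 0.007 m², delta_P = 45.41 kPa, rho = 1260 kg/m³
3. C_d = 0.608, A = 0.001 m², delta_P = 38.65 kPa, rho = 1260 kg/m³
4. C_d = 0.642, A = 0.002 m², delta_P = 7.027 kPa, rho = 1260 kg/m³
Case 1: Q = 19.06 L/s
Case 2: Q = 38.04 L/s
Case 3: Q = 4.762 L/s
Case 4: Q = 4.288 L/s
Ranking (highest first): 2, 1, 3, 4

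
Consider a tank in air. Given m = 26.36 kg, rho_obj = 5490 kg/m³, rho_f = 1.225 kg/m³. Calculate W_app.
Formula: W_{app} = mg\left(1 - \frac{\rho_f}{\rho_{obj}}\right)
W_app = 26.36·9.81·(1 − 1.225/5490) = 258.5 N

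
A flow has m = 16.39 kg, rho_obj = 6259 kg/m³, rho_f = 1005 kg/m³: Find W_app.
Formula: W_{app} = mg\left(1 - \frac{\rho_f}{\rho_{obj}}\right)
W_app = 16.39·9.81·(1 − 1005/6259) = 135 N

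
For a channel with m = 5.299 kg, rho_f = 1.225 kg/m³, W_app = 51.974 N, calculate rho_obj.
Formula: W_{app} = mg\left(1 - \frac{\rho_f}{\rho_{obj}}\right)
Substituting knowns: 51.974 = 5.299·9.81·(1 − 1.225/rho_obj)
Solving for rho_obj: rho_obj = 1.225/(1 − 51.974/(5.299·9.81)) = 6929 kg/m³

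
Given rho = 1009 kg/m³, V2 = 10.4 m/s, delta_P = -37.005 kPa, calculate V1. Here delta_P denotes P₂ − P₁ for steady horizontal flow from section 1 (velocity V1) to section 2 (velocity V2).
Formula: \Delta P = \frac{1}{2} \rho (V_1^2 - V_2^2)
Substituting knowns: -37.005 = 0.5·1009·(V1² − 10.4²)/1000
Solving for V1: V1 = √(10.4² + 2·(-37.005·1000)/1009) = 5.9 m/s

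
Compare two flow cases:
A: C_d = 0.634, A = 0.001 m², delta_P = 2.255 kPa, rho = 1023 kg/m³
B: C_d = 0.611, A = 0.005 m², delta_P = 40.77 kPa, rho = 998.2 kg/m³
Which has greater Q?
Q(A) = 1.331 L/s, Q(B) = 27.61 L/s. Answer: B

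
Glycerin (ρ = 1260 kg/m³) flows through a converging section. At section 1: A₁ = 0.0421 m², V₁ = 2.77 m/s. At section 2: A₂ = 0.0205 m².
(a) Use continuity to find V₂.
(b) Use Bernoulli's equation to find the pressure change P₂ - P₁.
(a) Continuity: A₁V₁=A₂V₂ -> V₂=A₁V₁/A₂=0.0421*2.77/0.0205=5.69 m/s
(b) Bernoulli: P₂-P₁=0.5*rho*(V₁^2-V₂^2)/1000=0.5*1260*(2.77^2-5.69^2)/1000=-15.56 kPa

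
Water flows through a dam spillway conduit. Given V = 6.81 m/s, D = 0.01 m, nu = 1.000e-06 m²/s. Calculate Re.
Formula: Re = \frac{V D}{\nu}
Re = 6.81·0.01/1.000e-06 = 68100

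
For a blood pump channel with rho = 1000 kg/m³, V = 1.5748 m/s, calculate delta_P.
Formula: V = \sqrt{\frac{2 \Delta P}{\rho}}
Substituting knowns: 1.5748 = √(2·(delta_P·1000)/1000)
Solving for delta_P: delta_P = 1.5748²·1000/2/1000 = 1.24 kPa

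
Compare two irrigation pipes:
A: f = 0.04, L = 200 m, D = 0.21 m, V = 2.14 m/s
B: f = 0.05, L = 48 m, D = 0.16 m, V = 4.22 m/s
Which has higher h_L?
h_L(A) = 8.892 m, h_L(B) = 13.61 m. Answer: B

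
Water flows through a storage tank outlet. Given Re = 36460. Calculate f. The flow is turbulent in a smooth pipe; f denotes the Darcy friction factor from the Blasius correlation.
Formula: f = \frac{0.316}{Re^{0.25}}
f = 0.316/36460^0.25 = 0.02287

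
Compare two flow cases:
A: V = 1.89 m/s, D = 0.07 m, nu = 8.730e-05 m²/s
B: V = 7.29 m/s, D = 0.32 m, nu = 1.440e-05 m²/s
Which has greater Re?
Re(A) = 1515, Re(B) = 162000. Answer: B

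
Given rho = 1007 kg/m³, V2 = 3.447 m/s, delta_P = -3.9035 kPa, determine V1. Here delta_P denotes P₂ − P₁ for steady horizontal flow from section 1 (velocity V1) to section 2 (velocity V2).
Formula: \Delta P = \frac{1}{2} \rho (V_1^2 - V_2^2)
Substituting knowns: -3.9035 = 0.5·1007·(V1² − 3.447²)/1000
Solving for V1: V1 = √(3.447² + 2·(-3.9035·1000)/1007) = 2.032 m/s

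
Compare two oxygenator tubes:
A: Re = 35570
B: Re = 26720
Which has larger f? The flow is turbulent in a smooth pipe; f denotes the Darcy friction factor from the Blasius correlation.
f(A) = 0.02301, f(B) = 0.02472. Answer: B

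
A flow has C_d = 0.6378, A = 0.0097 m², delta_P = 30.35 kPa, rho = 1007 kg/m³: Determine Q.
Formula: Q = C_d A \sqrt{\frac{2 \Delta P}{\rho}}
Q = 0.6378·0.0097·√(2·(30.35·1000)/1007)·1000 = 48.03 L/s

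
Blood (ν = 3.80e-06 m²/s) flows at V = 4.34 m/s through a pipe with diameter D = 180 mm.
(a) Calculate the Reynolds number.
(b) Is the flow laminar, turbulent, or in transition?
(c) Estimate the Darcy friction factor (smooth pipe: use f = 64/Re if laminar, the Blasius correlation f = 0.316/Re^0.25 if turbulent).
(a) Re = V·D/ν = 4.34·0.18/3.80e-06 = 205580
(b) Flow regime: turbulent (Re > 4000)
(c) Friction factor: f = 0.316/Re^0.25 = 0.316/205580^0.25 = 0.01484 (Blasius is strictly valid for Re ≲ 1e5; used here as the smooth-pipe estimate the problem specifies)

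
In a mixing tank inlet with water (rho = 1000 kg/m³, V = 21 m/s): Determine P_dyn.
Formula: P_{dyn} = \frac{1}{2} \rho V^2
P_dyn = 0.5·1000·21²/1000 = 220.5 kPa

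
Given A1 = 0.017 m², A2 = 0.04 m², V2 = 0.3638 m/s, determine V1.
Formula: V_2 = \frac{A_1 V_1}{A_2}
Substituting knowns: 0.3638 = 0.017·V1/0.04
Solving for V1: V1 = 0.3638·0.04/0.017 = 0.856 m/s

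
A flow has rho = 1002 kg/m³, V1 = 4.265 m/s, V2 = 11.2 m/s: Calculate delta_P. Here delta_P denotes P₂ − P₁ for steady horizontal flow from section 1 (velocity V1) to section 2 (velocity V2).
Formula: \Delta P = \frac{1}{2} \rho (V_1^2 - V_2^2)
delta_P = 0.5·1002·(4.265² − 11.2²)/1000 = -53.73 kPa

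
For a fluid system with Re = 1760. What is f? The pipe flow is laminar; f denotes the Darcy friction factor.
Formula: f = \frac{64}{Re}
f = 64/1760 = 0.03636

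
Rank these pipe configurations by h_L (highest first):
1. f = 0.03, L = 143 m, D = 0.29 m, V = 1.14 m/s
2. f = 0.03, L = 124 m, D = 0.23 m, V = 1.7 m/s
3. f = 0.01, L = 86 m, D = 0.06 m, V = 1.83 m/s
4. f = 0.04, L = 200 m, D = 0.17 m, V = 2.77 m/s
Case 1: h_L = 0.9799 m
Case 2: h_L = 2.382 m
Case 3: h_L = 2.447 m
Case 4: h_L = 18.4 m
Ranking (highest first): 4, 3, 2, 1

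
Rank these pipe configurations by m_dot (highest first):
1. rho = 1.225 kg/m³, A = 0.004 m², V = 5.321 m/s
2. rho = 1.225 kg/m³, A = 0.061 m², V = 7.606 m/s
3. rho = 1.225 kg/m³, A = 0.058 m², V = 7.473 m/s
Case 1: m_dot = 0.02607 kg/s
Case 2: m_dot = 0.5684 kg/s
Case 3: m_dot = 0.531 kg/s
Ranking (highest first): 2, 3, 1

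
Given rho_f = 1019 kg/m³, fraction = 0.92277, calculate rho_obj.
Formula: f_{sub} = \frac{\rho_{obj}}{\rho_f}
Substituting knowns: 0.92277 = rho_obj/1019
Solving for rho_obj: rho_obj = 0.92277·1019 = 940.3 kg/m³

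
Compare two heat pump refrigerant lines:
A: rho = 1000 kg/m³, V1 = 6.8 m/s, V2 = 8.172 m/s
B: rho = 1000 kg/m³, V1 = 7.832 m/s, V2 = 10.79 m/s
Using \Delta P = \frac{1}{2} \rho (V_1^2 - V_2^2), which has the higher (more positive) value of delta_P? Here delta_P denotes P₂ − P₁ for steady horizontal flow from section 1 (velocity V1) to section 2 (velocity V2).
delta_P(A) = -10.27 kPa, delta_P(B) = -27.54 kPa. Answer: A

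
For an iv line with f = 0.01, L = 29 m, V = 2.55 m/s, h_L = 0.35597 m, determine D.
Formula: h_L = f \frac{L}{D} \frac{V^2}{2g}
Substituting knowns: 0.35597 = 0.01·(29/D)·2.55²/(2·9.81)
Solving for D: D = 0.01·29·2.55²/(2·9.81·0.35597) = 0.27 m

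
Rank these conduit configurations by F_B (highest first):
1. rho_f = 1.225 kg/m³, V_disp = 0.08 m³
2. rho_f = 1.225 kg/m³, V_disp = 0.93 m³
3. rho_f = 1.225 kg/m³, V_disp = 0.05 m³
Case 1: F_B = 0.9614 N
Case 2: F_B = 11.18 N
Case 3: F_B = 0.6009 N
Ranking (highest first): 2, 1, 3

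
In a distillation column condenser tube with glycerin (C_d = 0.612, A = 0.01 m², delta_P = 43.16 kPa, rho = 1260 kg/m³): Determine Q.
Formula: Q = C_d A \sqrt{\frac{2 \Delta P}{\rho}}
Q = 0.612·0.01·√(2·(43.16·1000)/1260)·1000 = 50.65 L/s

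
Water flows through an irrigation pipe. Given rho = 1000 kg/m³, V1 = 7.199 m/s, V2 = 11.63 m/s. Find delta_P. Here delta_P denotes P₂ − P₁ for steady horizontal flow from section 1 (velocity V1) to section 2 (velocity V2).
Formula: \Delta P = \frac{1}{2} \rho (V_1^2 - V_2^2)
delta_P = 0.5·1000·(7.199² − 11.63²)/1000 = -41.72 kPa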